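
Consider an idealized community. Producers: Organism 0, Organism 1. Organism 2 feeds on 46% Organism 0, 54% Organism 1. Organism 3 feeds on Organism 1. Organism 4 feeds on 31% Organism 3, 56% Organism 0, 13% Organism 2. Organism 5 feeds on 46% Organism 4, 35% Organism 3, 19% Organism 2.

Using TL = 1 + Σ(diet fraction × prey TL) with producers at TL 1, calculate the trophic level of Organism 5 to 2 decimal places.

Organism 2: 1 + (0.46×1 + 0.54×1) = 2
Organism 3: 1 + 1 = 2
Organism 4: 1 + (0.31×2 + 0.56×1 + 0.13×2) = 2.44
Organism 5: 1 + (0.46×2.44 + 0.35×2 + 0.19×2) = 3.2024

3.20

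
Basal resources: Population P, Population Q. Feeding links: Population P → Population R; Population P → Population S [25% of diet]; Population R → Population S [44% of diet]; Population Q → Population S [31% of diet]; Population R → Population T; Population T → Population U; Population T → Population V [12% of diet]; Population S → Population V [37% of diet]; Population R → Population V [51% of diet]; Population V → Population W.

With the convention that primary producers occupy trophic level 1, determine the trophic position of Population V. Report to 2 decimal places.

3.28

Population R: 1 + 1 = 2
Population S: 1 + (0.25×1 + 0.44×2 + 0.31×1) = 2.44
Population T: 1 + 2 = 3
Population U: 1 + 3 = 4
Population V: 1 + (0.12×3 + 0.37×2.44 + 0.51×2) = 3.2828
Population W: 1 + 3.2828 = 4.2828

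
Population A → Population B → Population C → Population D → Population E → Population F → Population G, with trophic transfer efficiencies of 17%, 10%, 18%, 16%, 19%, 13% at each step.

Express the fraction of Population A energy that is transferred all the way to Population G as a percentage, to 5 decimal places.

0.00121%

Product of link efficiencies: 0.17 × 0.1 × 0.18 × 0.16 × 0.19 × 0.13 = 0.00001209312
As a percentage: 0.00001209312 × 100 = 0.00121%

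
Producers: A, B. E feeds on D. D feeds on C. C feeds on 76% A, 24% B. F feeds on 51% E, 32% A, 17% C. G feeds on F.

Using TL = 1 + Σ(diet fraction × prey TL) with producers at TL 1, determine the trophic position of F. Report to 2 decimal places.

C: 1 + (0.76×1 + 0.24×1) = 2
D: 1 + 2 = 3
E: 1 + 3 = 4
F: 1 + (0.51×4 + 0.32×1 + 0.17×2) = 3.7
G: 1 + 3.7 = 4.7

3.70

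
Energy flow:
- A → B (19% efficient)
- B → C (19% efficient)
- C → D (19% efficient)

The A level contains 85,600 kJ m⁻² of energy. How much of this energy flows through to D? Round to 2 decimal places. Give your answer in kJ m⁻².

B: 85600 × 0.19 = 16264 kJ m⁻²
C: 16264 × 0.19 = 3090.16 kJ m⁻²
D: 3090.16 × 0.19 = 587.1304 kJ m⁻²

587.13 kJ m⁻²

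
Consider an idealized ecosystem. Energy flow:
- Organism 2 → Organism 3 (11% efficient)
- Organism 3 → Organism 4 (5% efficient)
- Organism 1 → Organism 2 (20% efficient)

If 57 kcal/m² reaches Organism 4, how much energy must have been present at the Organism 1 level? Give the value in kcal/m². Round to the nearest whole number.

Cumulative transfer efficiency: 0.2 × 0.11 × 0.05 = 0.0011
Organism 1 energy = 57 / 0.0011 = 51818 kcal/m²

51818 kcal/m²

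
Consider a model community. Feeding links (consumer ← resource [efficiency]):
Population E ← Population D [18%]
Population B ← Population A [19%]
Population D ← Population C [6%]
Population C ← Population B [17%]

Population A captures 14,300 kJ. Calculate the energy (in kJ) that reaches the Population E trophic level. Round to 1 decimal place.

Population B: 14300 × 0.19 = 2717 kJ
Population C: 2717 × 0.17 = 461.89 kJ
Population D: 461.89 × 0.06 = 27.7134 kJ
Population E: 27.7134 × 0.18 = 4.988412 kJ

5.0 kJ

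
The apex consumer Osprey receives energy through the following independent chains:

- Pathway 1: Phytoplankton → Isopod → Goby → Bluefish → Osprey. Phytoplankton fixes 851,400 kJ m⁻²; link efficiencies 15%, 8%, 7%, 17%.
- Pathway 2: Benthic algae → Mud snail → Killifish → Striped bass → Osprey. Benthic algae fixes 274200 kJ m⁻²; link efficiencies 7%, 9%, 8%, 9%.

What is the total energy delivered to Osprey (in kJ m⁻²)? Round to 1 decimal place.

134.0 kJ m⁻²

Pathway 1: 851400 × 0.15 × 0.08 × 0.07 × 0.17 = 121.57992 kJ m⁻²
Pathway 2: 274200 × 0.07 × 0.09 × 0.08 × 0.09 = 12.437712 kJ m⁻²
Total at Osprey: 121.57992 + 12.437712 = 134.017632 kJ m⁻²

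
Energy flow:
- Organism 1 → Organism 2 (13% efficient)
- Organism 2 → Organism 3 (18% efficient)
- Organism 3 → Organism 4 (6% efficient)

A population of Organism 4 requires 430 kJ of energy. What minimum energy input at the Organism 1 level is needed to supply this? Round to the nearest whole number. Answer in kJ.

Cumulative transfer efficiency: 0.13 × 0.18 × 0.06 = 0.001404
Organism 1 energy = 430 / 0.001404 = 306268 kJ

306268 kJ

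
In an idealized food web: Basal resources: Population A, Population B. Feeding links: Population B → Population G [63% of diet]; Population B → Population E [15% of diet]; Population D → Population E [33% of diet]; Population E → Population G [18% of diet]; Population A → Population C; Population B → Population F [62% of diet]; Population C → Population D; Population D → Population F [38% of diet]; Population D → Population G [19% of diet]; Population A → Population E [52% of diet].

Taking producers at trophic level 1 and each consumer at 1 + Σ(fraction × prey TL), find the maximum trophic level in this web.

3

Population C: 1 + 1 = 2
Population D: 1 + 2 = 3
Population E: 1 + (0.52×1 + 0.15×1 + 0.33×3) = 2.66
Population F: 1 + (0.38×3 + 0.62×1) = 2.76
Population G: 1 + (0.19×3 + 0.63×1 + 0.18×2.66) = 2.6788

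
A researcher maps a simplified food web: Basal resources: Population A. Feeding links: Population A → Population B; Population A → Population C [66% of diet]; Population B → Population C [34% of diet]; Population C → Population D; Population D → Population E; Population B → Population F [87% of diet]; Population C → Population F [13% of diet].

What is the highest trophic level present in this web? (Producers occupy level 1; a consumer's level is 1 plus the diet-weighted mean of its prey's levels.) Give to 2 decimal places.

4.34

Population B: 1 + 1 = 2
Population C: 1 + (0.66×1 + 0.34×2) = 2.34
Population D: 1 + 2.34 = 3.34
Population E: 1 + 3.34 = 4.34
Population F: 1 + (0.87×2 + 0.13×2.34) = 3.0442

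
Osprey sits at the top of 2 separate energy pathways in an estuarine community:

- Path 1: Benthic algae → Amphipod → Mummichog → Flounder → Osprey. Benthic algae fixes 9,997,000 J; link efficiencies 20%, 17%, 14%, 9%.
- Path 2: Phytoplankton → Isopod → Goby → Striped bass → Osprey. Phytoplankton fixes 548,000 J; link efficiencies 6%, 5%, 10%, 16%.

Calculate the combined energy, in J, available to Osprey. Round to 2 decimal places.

Path 1: 9997000 × 0.2 × 0.17 × 0.14 × 0.09 = 4282.7148 J
Path 2: 548000 × 0.06 × 0.05 × 0.1 × 0.16 = 26.304 J
Total at Osprey: 4282.7148 + 26.304 = 4309.0188 J

4309.02 J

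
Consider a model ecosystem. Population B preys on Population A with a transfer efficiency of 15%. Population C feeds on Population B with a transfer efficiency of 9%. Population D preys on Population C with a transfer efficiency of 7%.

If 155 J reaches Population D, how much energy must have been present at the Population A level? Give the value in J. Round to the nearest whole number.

Cumulative transfer efficiency: 0.15 × 0.09 × 0.07 = 0.000945
Population A energy = 155 / 0.000945 = 164021 J

164021 J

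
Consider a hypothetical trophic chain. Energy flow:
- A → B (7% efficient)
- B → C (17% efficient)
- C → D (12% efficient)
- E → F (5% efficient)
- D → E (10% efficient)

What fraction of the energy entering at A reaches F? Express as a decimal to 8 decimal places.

0.00000714

Product of link efficiencies: 0.07 × 0.17 × 0.12 × 0.1 × 0.05 = 0.00000714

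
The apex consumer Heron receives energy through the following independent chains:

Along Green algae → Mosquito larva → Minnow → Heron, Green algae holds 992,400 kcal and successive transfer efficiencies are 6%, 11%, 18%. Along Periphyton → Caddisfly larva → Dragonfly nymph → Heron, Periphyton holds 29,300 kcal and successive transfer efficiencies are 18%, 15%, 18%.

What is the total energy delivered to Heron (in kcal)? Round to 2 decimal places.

Via Green algae: 992400 × 0.06 × 0.11 × 0.18 = 1178.9712 kcal
Via Periphyton: 29300 × 0.18 × 0.15 × 0.18 = 142.398 kcal
Total at Heron: 1178.9712 + 142.398 = 1321.3692 kcal

1321.37 kcal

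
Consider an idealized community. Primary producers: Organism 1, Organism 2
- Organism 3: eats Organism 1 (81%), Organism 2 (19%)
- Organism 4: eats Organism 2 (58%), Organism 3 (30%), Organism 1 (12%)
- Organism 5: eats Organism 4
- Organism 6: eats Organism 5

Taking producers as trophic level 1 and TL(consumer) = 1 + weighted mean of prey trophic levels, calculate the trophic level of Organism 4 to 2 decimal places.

2.30

Organism 3: 1 + (0.81×1 + 0.19×1) = 2
Organism 4: 1 + (0.58×1 + 0.3×2 + 0.12×1) = 2.3
Organism 5: 1 + 2.3 = 3.3
Organism 6: 1 + 3.3 = 4.3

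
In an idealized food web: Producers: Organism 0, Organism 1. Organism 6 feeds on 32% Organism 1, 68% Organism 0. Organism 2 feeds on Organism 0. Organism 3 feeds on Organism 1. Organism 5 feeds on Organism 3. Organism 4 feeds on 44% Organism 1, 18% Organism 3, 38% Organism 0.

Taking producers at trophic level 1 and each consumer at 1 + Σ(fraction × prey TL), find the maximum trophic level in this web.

3

Organism 2: 1 + 1 = 2
Organism 3: 1 + 1 = 2
Organism 4: 1 + (0.44×1 + 0.18×2 + 0.38×1) = 2.18
Organism 5: 1 + 2 = 3
Organism 6: 1 + (0.32×1 + 0.68×1) = 2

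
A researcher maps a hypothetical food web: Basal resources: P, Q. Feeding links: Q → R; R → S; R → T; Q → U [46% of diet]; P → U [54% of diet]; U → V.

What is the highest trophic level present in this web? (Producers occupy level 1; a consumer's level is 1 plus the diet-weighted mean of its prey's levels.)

R: 1 + 1 = 2
S: 1 + 2 = 3
T: 1 + 2 = 3
U: 1 + (0.46×1 + 0.54×1) = 2
V: 1 + 2 = 3

3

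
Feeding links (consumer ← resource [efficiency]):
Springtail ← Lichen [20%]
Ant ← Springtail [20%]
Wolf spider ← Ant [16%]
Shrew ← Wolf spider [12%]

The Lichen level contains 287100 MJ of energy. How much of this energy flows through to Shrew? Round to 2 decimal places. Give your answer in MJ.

220.49 MJ

Springtail: 287100 × 0.2 = 57420 MJ
Ant: 57420 × 0.2 = 11484 MJ
Wolf spider: 11484 × 0.16 = 1837.44 MJ
Shrew: 1837.44 × 0.12 = 220.4928 MJ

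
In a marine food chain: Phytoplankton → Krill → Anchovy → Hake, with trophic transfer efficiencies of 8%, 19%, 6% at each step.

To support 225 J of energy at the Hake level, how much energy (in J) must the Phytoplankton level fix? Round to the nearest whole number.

Cumulative transfer efficiency: 0.08 × 0.19 × 0.06 = 0.000912
Phytoplankton energy = 225 / 0.000912 = 246711 J

246711 J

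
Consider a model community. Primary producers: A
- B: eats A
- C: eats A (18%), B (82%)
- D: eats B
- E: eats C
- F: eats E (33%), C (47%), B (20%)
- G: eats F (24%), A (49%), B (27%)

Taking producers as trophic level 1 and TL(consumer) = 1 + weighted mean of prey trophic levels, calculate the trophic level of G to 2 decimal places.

2.99

B: 1 + 1 = 2
C: 1 + (0.18×1 + 0.82×2) = 2.82
D: 1 + 2 = 3
E: 1 + 2.82 = 3.82
F: 1 + (0.33×3.82 + 0.47×2.82 + 0.2×2) = 3.986
G: 1 + (0.24×3.986 + 0.49×1 + 0.27×2) = 2.98664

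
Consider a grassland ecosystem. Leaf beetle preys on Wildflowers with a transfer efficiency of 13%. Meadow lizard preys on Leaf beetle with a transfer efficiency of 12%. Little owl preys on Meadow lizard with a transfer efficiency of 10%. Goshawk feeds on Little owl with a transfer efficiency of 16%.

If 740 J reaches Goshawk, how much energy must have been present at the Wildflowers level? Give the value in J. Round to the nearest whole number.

2964744 J

Cumulative transfer efficiency: 0.13 × 0.12 × 0.1 × 0.16 = 0.0002496
Wildflowers energy = 740 / 0.0002496 = 2964744 J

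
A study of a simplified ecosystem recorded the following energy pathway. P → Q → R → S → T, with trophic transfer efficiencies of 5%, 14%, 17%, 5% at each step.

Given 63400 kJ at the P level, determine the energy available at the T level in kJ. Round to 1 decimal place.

Q: 63400 × 0.05 = 3170 kJ
R: 3170 × 0.14 = 443.8 kJ
S: 443.8 × 0.17 = 75.446 kJ
T: 75.446 × 0.05 = 3.7723 kJ

3.8 kJ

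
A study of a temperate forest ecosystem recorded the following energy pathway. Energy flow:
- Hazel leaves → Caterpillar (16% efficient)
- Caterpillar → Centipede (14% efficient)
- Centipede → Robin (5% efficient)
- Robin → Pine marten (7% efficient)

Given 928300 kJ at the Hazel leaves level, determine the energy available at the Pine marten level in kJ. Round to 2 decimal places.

72.78 kJ

Caterpillar: 928300 × 0.16 = 148528 kJ
Centipede: 148528 × 0.14 = 20793.92 kJ
Robin: 20793.92 × 0.05 = 1039.696 kJ
Pine marten: 1039.696 × 0.07 = 72.77872 kJ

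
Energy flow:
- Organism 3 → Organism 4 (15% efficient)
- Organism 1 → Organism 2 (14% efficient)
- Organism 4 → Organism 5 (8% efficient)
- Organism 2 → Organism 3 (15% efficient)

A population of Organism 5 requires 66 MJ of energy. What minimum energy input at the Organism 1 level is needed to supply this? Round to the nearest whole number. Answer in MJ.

Cumulative transfer efficiency: 0.14 × 0.15 × 0.15 × 0.08 = 0.000252
Organism 1 energy = 66 / 0.000252 = 261905 MJ

261905 MJ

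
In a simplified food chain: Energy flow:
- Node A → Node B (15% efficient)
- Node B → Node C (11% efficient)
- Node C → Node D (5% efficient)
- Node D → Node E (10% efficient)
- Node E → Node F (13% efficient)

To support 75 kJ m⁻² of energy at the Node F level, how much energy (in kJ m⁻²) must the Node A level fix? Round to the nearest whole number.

6993007 kJ m⁻²

Cumulative transfer efficiency: 0.15 × 0.11 × 0.05 × 0.1 × 0.13 = 0.000010725
Node A energy = 75 / 0.000010725 = 6993007 kJ m⁻²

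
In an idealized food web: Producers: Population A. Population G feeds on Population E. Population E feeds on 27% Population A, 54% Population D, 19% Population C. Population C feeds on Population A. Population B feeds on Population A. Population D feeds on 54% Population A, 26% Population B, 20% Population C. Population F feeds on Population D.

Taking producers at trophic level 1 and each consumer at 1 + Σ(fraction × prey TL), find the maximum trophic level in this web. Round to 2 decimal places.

Population B: 1 + 1 = 2
Population C: 1 + 1 = 2
Population D: 1 + (0.54×1 + 0.26×2 + 0.2×2) = 2.46
Population E: 1 + (0.27×1 + 0.54×2.46 + 0.19×2) = 2.9784
Population F: 1 + 2.46 = 3.46
Population G: 1 + 2.9784 = 3.9784

3.98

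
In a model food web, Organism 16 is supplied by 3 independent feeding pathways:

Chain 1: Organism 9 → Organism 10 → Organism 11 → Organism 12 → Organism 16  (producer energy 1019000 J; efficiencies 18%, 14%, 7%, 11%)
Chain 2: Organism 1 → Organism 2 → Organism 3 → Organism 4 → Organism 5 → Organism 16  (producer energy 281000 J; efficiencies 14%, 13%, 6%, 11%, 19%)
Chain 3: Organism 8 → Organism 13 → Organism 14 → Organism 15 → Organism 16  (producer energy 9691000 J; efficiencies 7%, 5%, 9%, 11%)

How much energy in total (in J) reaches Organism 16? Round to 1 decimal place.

Chain 1: 1019000 × 0.18 × 0.14 × 0.07 × 0.11 = 197.72676 J
Chain 2: 281000 × 0.14 × 0.13 × 0.06 × 0.11 × 0.19 = 6.4132068 J
Chain 3: 9691000 × 0.07 × 0.05 × 0.09 × 0.11 = 335.79315 J
Total at Organism 16: 197.72676 + 6.4132068 + 335.79315 = 539.9331168 J

539.9 J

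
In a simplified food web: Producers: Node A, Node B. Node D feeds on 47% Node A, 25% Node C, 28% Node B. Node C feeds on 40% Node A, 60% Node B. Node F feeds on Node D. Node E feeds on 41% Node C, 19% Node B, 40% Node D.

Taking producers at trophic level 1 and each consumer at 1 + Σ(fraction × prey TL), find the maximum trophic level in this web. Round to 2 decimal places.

Node C: 1 + (0.4×1 + 0.6×1) = 2
Node D: 1 + (0.47×1 + 0.25×2 + 0.28×1) = 2.25
Node E: 1 + (0.41×2 + 0.19×1 + 0.4×2.25) = 2.91
Node F: 1 + 2.25 = 3.25

3.25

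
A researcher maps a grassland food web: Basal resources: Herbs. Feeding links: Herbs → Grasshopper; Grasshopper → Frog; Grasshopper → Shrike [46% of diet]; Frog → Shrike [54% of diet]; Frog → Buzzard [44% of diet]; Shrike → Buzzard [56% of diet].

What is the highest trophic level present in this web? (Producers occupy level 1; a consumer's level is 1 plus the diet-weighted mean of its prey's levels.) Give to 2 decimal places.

Grasshopper: 1 + 1 = 2
Frog: 1 + 2 = 3
Shrike: 1 + (0.46×2 + 0.54×3) = 3.54
Buzzard: 1 + (0.44×3 + 0.56×3.54) = 4.3024

4.30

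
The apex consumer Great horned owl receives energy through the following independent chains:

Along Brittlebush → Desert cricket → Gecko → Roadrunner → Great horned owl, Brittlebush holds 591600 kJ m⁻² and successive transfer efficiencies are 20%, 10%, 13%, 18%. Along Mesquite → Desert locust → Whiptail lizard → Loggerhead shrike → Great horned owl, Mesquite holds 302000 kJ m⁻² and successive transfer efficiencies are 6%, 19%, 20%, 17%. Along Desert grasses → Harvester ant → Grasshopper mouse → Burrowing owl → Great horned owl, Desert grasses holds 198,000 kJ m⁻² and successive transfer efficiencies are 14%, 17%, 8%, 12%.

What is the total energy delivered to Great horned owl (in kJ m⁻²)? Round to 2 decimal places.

Via Brittlebush: 591600 × 0.2 × 0.1 × 0.13 × 0.18 = 276.8688 kJ m⁻²
Via Mesquite: 302000 × 0.06 × 0.19 × 0.2 × 0.17 = 117.0552 kJ m⁻²
Via Desert grasses: 198000 × 0.14 × 0.17 × 0.08 × 0.12 = 45.23904 kJ m⁻²
Total at Great horned owl: 276.8688 + 117.0552 + 45.23904 = 439.16304 kJ m⁻²

439.16 kJ m⁻²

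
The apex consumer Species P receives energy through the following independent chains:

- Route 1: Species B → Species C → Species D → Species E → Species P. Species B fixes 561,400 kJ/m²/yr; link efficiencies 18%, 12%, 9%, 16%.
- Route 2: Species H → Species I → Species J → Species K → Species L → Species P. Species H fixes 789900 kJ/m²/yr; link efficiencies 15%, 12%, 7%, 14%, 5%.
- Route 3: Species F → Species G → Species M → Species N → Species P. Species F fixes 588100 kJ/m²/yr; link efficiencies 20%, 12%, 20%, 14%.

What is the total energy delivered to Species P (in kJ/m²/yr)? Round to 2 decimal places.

576.79 kJ/m²/yr

Route 1: 561400 × 0.18 × 0.12 × 0.09 × 0.16 = 174.617856 kJ/m²/yr
Route 2: 789900 × 0.15 × 0.12 × 0.07 × 0.14 × 0.05 = 6.966918 kJ/m²/yr
Route 3: 588100 × 0.2 × 0.12 × 0.2 × 0.14 = 395.2032 kJ/m²/yr
Total at Species P: 174.617856 + 6.966918 + 395.2032 = 576.787974 kJ/m²/yr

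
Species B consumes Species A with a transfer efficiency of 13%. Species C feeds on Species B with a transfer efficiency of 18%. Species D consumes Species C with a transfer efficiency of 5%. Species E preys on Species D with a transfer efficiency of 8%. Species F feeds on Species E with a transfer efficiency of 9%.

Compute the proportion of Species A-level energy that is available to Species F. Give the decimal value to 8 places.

0.00000842

Product of link efficiencies: 0.13 × 0.18 × 0.05 × 0.08 × 0.09 = 0.000008424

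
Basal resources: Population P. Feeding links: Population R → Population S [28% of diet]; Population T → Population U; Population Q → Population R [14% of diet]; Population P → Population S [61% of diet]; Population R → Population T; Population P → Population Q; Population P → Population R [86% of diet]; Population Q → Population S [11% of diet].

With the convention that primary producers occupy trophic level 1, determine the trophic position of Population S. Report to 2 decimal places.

Population Q: 1 + 1 = 2
Population R: 1 + (0.14×2 + 0.86×1) = 2.14
Population S: 1 + (0.28×2.14 + 0.11×2 + 0.61×1) = 2.4292
Population T: 1 + 2.14 = 3.14
Population U: 1 + 3.14 = 4.14

2.43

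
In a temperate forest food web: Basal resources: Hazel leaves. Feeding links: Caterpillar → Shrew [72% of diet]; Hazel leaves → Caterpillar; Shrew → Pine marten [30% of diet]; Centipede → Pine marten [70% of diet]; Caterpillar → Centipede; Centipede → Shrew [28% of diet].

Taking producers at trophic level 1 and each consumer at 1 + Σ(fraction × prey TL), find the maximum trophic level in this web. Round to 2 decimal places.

4.08

Caterpillar: 1 + 1 = 2
Centipede: 1 + 2 = 3
Shrew: 1 + (0.72×2 + 0.28×3) = 3.28
Pine marten: 1 + (0.3×3.28 + 0.7×3) = 4.084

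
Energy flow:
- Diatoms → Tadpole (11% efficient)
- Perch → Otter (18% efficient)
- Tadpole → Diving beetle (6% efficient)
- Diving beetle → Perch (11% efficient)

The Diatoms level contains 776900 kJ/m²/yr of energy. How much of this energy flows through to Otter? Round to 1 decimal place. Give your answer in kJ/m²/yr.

Tadpole: 776900 × 0.11 = 85459 kJ/m²/yr
Diving beetle: 85459 × 0.06 = 5127.54 kJ/m²/yr
Perch: 5127.54 × 0.11 = 564.0294 kJ/m²/yr
Otter: 564.0294 × 0.18 = 101.525292 kJ/m²/yr

101.5 kJ/m²/yr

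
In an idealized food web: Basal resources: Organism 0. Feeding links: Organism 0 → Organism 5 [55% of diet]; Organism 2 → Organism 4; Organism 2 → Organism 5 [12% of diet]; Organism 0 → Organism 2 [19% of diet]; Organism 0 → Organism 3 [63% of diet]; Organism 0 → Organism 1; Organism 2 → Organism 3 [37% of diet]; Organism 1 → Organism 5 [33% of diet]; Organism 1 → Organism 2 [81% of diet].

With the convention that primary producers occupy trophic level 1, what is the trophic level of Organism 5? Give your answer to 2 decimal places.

2.55

Organism 1: 1 + 1 = 2
Organism 2: 1 + (0.81×2 + 0.19×1) = 2.81
Organism 3: 1 + (0.37×2.81 + 0.63×1) = 2.6697
Organism 4: 1 + 2.81 = 3.81
Organism 5: 1 + (0.33×2 + 0.55×1 + 0.12×2.81) = 2.5472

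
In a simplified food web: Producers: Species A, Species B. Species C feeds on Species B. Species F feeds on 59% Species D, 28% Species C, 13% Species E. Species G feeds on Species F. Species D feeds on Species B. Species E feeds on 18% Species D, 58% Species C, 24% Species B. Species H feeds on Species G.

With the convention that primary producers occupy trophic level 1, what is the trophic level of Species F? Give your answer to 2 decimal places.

Species C: 1 + 1 = 2
Species D: 1 + 1 = 2
Species E: 1 + (0.18×2 + 0.58×2 + 0.24×1) = 2.76
Species F: 1 + (0.59×2 + 0.28×2 + 0.13×2.76) = 3.0988
Species G: 1 + 3.0988 = 4.0988
Species H: 1 + 4.0988 = 5.0988

3.10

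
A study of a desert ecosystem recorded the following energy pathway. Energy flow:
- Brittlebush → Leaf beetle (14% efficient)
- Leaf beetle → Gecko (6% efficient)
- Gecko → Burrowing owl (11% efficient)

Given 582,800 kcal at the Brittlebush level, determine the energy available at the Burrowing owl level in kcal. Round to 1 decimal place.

538.5 kcal

Leaf beetle: 582800 × 0.14 = 81592 kcal
Gecko: 81592 × 0.06 = 4895.52 kcal
Burrowing owl: 4895.52 × 0.11 = 538.5072 kcal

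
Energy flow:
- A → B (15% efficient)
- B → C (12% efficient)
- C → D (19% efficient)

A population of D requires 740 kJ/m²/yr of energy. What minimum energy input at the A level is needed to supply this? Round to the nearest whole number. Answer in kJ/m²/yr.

216374 kJ/m²/yr

Cumulative transfer efficiency: 0.15 × 0.12 × 0.19 = 0.00342
A energy = 740 / 0.00342 = 216374 kJ/m²/yr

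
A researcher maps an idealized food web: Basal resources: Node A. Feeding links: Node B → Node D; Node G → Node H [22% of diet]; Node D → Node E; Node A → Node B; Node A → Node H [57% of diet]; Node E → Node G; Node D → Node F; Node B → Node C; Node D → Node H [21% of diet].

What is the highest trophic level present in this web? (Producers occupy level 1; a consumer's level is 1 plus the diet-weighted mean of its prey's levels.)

5

Node B: 1 + 1 = 2
Node C: 1 + 2 = 3
Node D: 1 + 2 = 3
Node E: 1 + 3 = 4
Node F: 1 + 3 = 4
Node G: 1 + 4 = 5
Node H: 1 + (0.57×1 + 0.22×5 + 0.21×3) = 3.3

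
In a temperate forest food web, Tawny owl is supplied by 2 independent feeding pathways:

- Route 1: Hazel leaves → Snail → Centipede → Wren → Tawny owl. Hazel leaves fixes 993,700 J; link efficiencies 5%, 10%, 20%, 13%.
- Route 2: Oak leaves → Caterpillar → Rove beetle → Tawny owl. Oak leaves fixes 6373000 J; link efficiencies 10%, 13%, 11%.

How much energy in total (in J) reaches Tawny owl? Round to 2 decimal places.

9242.57 J

Route 1: 993700 × 0.05 × 0.1 × 0.2 × 0.13 = 129.181 J
Route 2: 6373000 × 0.1 × 0.13 × 0.11 = 9113.39 J
Total at Tawny owl: 129.181 + 9113.39 = 9242.571 J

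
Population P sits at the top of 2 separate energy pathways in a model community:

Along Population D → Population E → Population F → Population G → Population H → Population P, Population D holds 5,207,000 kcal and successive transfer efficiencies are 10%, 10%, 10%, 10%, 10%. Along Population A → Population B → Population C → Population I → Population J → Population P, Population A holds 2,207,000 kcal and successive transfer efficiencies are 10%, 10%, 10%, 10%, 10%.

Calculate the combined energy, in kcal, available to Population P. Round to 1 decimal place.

74.1 kcal

Via Population D: 5207000 × 0.1 × 0.1 × 0.1 × 0.1 × 0.1 = 52.07 kcal
Via Population A: 2207000 × 0.1 × 0.1 × 0.1 × 0.1 × 0.1 = 22.07 kcal
Total at Population P: 52.07 + 22.07 = 74.14 kcal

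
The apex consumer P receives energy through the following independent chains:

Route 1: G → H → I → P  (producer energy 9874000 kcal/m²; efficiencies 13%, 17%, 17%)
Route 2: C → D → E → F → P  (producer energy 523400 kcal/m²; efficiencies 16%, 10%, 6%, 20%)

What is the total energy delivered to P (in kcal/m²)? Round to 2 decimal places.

37197.11 kcal/m²

Route 1: 9874000 × 0.13 × 0.17 × 0.17 = 37096.618 kcal/m²
Route 2: 523400 × 0.16 × 0.1 × 0.06 × 0.2 = 100.4928 kcal/m²
Total at P: 37096.618 + 100.4928 = 37197.1108 kcal/m²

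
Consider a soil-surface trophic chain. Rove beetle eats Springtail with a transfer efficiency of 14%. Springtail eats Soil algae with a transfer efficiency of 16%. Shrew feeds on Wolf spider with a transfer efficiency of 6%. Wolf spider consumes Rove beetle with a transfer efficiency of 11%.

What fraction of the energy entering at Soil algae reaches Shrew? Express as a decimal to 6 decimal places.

0.000148

Product of link efficiencies: 0.16 × 0.14 × 0.11 × 0.06 = 0.00014784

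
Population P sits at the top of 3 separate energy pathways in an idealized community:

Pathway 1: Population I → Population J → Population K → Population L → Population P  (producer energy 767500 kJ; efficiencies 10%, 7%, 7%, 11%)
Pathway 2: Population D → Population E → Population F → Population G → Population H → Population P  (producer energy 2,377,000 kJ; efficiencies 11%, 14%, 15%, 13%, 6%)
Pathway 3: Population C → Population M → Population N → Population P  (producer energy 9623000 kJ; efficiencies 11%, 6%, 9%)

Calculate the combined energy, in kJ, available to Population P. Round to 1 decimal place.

5800.3 kJ

Pathway 1: 767500 × 0.1 × 0.07 × 0.07 × 0.11 = 41.36825 kJ
Pathway 2: 2377000 × 0.11 × 0.14 × 0.15 × 0.13 × 0.06 = 42.828786 kJ
Pathway 3: 9623000 × 0.11 × 0.06 × 0.09 = 5716.062 kJ
Total at Population P: 41.36825 + 42.828786 + 5716.062 = 5800.259036 kJ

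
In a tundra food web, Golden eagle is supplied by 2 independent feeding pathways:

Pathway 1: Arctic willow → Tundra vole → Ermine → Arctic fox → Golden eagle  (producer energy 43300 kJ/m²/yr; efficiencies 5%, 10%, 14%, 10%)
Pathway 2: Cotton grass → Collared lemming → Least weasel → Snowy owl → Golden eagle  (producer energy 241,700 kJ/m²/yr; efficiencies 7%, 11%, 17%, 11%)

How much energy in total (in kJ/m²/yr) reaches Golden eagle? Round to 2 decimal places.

Pathway 1: 43300 × 0.05 × 0.1 × 0.14 × 0.1 = 3.031 kJ/m²/yr
Pathway 2: 241700 × 0.07 × 0.11 × 0.17 × 0.11 = 34.802383 kJ/m²/yr
Total at Golden eagle: 3.031 + 34.802383 = 37.833383 kJ/m²/yr

37.83 kJ/m²/yr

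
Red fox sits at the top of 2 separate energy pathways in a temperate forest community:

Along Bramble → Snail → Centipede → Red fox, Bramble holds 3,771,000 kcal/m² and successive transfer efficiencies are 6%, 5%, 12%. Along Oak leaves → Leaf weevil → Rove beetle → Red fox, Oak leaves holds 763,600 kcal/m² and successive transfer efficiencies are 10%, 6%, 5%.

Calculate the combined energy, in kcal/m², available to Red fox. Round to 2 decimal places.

Via Bramble: 3771000 × 0.06 × 0.05 × 0.12 = 1357.56 kcal/m²
Via Oak leaves: 763600 × 0.1 × 0.06 × 0.05 = 229.08 kcal/m²
Total at Red fox: 1357.56 + 229.08 = 1586.64 kcal/m²

1586.64 kcal/m²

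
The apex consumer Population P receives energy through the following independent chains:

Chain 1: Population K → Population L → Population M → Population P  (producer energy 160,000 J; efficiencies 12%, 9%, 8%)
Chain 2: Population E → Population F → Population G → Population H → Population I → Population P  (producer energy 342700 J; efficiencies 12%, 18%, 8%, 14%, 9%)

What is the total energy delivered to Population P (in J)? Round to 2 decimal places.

Chain 1: 160000 × 0.12 × 0.09 × 0.08 = 138.24 J
Chain 2: 342700 × 0.12 × 0.18 × 0.08 × 0.14 × 0.09 = 7.46153856 J
Total at Population P: 138.24 + 7.46153856 = 145.70153856 J

145.70 J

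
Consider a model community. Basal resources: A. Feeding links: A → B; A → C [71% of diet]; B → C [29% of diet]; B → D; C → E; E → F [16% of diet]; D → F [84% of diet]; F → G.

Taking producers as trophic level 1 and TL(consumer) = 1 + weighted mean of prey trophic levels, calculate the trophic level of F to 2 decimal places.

4.05

B: 1 + 1 = 2
C: 1 + (0.71×1 + 0.29×2) = 2.29
D: 1 + 2 = 3
E: 1 + 2.29 = 3.29
F: 1 + (0.16×3.29 + 0.84×3) = 4.0464
G: 1 + 4.0464 = 5.0464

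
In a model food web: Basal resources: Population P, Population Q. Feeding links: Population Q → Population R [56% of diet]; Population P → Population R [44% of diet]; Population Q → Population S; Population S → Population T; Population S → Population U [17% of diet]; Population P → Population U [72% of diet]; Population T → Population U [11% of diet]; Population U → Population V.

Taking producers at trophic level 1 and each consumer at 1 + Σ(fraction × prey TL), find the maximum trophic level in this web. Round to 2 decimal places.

Population R: 1 + (0.56×1 + 0.44×1) = 2
Population S: 1 + 1 = 2
Population T: 1 + 2 = 3
Population U: 1 + (0.17×2 + 0.72×1 + 0.11×3) = 2.39
Population V: 1 + 2.39 = 3.39

3.39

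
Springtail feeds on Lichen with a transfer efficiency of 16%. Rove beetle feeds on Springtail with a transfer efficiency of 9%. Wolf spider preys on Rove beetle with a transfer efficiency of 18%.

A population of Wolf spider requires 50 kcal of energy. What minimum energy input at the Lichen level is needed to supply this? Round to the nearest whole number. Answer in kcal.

Cumulative transfer efficiency: 0.16 × 0.09 × 0.18 = 0.002592
Lichen energy = 50 / 0.002592 = 19290 kcal

19290 kcal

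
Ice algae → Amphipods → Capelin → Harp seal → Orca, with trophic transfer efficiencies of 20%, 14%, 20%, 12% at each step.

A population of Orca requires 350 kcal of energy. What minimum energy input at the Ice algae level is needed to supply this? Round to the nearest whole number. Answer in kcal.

520833 kcal

Cumulative transfer efficiency: 0.2 × 0.14 × 0.2 × 0.12 = 0.000672
Ice algae energy = 350 / 0.000672 = 520833 kcal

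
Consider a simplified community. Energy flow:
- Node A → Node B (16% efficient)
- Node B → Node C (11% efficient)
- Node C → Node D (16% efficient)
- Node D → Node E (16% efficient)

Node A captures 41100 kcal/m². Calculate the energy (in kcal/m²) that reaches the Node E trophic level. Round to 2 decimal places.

Node B: 41100 × 0.16 = 6576 kcal/m²
Node C: 6576 × 0.11 = 723.36 kcal/m²
Node D: 723.36 × 0.16 = 115.7376 kcal/m²
Node E: 115.7376 × 0.16 = 18.518016 kcal/m²

18.52 kcal/m²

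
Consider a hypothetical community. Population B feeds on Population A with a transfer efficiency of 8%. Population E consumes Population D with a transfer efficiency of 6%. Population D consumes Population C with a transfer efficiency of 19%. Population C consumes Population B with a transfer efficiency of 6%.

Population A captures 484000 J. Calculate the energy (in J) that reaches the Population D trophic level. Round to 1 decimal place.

Population B: 484000 × 0.08 = 38720 J
Population C: 38720 × 0.06 = 2323.2 J
Population D: 2323.2 × 0.19 = 441.408 J

441.4 J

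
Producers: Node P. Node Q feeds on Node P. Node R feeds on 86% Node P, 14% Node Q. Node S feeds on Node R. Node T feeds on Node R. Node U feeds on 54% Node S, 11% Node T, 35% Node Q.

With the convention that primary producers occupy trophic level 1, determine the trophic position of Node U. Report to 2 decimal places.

3.74

Node Q: 1 + 1 = 2
Node R: 1 + (0.86×1 + 0.14×2) = 2.14
Node S: 1 + 2.14 = 3.14
Node T: 1 + 2.14 = 3.14
Node U: 1 + (0.54×3.14 + 0.11×3.14 + 0.35×2) = 3.741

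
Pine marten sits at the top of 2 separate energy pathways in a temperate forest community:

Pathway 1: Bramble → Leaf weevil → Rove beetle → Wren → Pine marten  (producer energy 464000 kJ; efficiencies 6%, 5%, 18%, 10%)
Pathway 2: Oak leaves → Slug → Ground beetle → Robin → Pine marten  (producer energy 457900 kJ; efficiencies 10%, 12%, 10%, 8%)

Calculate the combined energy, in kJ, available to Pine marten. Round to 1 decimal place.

Pathway 1: 464000 × 0.06 × 0.05 × 0.18 × 0.1 = 25.056 kJ
Pathway 2: 457900 × 0.1 × 0.12 × 0.1 × 0.08 = 43.9584 kJ
Total at Pine marten: 25.056 + 43.9584 = 69.0144 kJ

69.0 kJ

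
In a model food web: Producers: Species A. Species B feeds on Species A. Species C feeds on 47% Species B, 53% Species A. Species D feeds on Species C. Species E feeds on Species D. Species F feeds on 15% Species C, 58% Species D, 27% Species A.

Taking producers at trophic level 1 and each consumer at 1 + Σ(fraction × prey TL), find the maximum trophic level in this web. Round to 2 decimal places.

Species B: 1 + 1 = 2
Species C: 1 + (0.47×2 + 0.53×1) = 2.47
Species D: 1 + 2.47 = 3.47
Species E: 1 + 3.47 = 4.47
Species F: 1 + (0.15×2.47 + 0.58×3.47 + 0.27×1) = 3.6531

4.47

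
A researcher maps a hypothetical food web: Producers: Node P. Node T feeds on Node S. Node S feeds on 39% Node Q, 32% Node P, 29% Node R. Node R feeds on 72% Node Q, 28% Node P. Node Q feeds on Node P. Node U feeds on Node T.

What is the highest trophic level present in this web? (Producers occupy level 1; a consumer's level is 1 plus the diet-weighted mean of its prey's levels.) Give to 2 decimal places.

4.89

Node Q: 1 + 1 = 2
Node R: 1 + (0.72×2 + 0.28×1) = 2.72
Node S: 1 + (0.39×2 + 0.32×1 + 0.29×2.72) = 2.8888
Node T: 1 + 2.8888 = 3.8888
Node U: 1 + 3.8888 = 4.8888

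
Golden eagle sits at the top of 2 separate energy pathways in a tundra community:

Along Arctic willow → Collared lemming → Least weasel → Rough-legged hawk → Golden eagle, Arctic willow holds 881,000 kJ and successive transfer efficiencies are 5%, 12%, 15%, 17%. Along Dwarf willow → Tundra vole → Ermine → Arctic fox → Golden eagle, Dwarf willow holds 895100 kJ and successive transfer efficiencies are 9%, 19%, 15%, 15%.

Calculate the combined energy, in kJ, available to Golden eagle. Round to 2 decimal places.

Via Arctic willow: 881000 × 0.05 × 0.12 × 0.15 × 0.17 = 134.793 kJ
Via Dwarf willow: 895100 × 0.09 × 0.19 × 0.15 × 0.15 = 344.389725 kJ
Total at Golden eagle: 134.793 + 344.389725 = 479.182725 kJ

479.18 kJ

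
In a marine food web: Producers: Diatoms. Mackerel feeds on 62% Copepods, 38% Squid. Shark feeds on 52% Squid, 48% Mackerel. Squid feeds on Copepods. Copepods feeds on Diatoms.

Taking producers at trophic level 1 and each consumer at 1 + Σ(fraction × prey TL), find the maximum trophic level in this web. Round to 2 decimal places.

Copepods: 1 + 1 = 2
Squid: 1 + 2 = 3
Mackerel: 1 + (0.62×2 + 0.38×3) = 3.38
Shark: 1 + (0.52×3 + 0.48×3.38) = 4.1824

4.18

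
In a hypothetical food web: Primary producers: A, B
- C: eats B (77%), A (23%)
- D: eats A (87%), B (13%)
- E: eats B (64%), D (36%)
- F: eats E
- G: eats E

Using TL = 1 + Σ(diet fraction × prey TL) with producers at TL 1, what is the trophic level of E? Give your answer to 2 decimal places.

C: 1 + (0.77×1 + 0.23×1) = 2
D: 1 + (0.87×1 + 0.13×1) = 2
E: 1 + (0.64×1 + 0.36×2) = 2.36
F: 1 + 2.36 = 3.36
G: 1 + 2.36 = 3.36

2.36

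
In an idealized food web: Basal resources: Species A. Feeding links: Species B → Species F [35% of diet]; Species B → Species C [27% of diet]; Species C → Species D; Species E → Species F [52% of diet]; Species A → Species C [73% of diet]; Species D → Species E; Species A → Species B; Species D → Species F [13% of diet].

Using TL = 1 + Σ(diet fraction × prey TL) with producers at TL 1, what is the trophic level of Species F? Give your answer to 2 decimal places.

Species B: 1 + 1 = 2
Species C: 1 + (0.27×2 + 0.73×1) = 2.27
Species D: 1 + 2.27 = 3.27
Species E: 1 + 3.27 = 4.27
Species F: 1 + (0.13×3.27 + 0.35×2 + 0.52×4.27) = 4.3455

4.35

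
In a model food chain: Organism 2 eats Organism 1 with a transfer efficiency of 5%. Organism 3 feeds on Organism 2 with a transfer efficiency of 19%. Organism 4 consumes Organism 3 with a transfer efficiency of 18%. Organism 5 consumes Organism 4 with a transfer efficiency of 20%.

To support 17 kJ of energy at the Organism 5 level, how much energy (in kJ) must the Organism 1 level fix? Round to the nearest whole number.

49708 kJ

Cumulative transfer efficiency: 0.05 × 0.19 × 0.18 × 0.2 = 0.000342
Organism 1 energy = 17 / 0.000342 = 49708 kJ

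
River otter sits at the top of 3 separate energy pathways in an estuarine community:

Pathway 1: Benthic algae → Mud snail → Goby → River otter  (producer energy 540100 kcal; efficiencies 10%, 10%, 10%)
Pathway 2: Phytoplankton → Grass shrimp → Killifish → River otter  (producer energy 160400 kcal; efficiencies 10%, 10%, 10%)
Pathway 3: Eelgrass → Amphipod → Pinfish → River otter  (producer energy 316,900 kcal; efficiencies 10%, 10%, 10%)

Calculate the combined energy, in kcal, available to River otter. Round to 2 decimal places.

1017.40 kcal

Pathway 1: 540100 × 0.1 × 0.1 × 0.1 = 540.1 kcal
Pathway 2: 160400 × 0.1 × 0.1 × 0.1 = 160.4 kcal
Pathway 3: 316900 × 0.1 × 0.1 × 0.1 = 316.9 kcal
Total at River otter: 540.1 + 160.4 + 316.9 = 1017.4 kcal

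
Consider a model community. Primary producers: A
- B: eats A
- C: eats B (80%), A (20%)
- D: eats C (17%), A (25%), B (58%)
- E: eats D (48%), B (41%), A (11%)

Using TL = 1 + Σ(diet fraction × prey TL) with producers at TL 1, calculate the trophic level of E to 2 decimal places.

3.32

B: 1 + 1 = 2
C: 1 + (0.8×2 + 0.2×1) = 2.8
D: 1 + (0.17×2.8 + 0.25×1 + 0.58×2) = 2.886
E: 1 + (0.48×2.886 + 0.41×2 + 0.11×1) = 3.31528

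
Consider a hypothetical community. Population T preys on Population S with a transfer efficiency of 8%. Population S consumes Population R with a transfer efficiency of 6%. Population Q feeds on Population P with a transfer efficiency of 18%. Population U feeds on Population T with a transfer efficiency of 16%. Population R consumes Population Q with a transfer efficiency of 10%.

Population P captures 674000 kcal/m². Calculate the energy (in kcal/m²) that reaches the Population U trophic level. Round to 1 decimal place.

9.3 kcal/m²

Population Q: 674000 × 0.18 = 121320 kcal/m²
Population R: 121320 × 0.1 = 12132 kcal/m²
Population S: 12132 × 0.06 = 727.92 kcal/m²
Population T: 727.92 × 0.08 = 58.2336 kcal/m²
Population U: 58.2336 × 0.16 = 9.317376 kcal/m²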